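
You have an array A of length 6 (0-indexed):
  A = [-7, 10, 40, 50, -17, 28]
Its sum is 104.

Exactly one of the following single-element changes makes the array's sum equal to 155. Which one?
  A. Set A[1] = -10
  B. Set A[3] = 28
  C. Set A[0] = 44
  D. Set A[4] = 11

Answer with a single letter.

Answer: C

Derivation:
Option A: A[1] 10->-10, delta=-20, new_sum=104+(-20)=84
Option B: A[3] 50->28, delta=-22, new_sum=104+(-22)=82
Option C: A[0] -7->44, delta=51, new_sum=104+(51)=155 <-- matches target
Option D: A[4] -17->11, delta=28, new_sum=104+(28)=132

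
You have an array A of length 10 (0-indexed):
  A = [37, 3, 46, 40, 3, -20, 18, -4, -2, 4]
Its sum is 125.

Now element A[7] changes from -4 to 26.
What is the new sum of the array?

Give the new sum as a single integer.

Answer: 155

Derivation:
Old value at index 7: -4
New value at index 7: 26
Delta = 26 - -4 = 30
New sum = old_sum + delta = 125 + (30) = 155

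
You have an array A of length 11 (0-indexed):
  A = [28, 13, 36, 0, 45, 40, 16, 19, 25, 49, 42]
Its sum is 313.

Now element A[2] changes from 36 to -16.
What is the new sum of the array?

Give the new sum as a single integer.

Answer: 261

Derivation:
Old value at index 2: 36
New value at index 2: -16
Delta = -16 - 36 = -52
New sum = old_sum + delta = 313 + (-52) = 261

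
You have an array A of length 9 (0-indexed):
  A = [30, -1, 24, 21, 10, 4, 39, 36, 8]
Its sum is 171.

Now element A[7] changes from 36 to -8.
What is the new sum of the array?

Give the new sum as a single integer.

Old value at index 7: 36
New value at index 7: -8
Delta = -8 - 36 = -44
New sum = old_sum + delta = 171 + (-44) = 127

Answer: 127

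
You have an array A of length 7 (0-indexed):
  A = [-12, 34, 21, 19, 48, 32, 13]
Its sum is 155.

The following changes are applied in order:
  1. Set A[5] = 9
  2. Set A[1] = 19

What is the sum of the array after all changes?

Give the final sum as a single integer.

Answer: 117

Derivation:
Initial sum: 155
Change 1: A[5] 32 -> 9, delta = -23, sum = 132
Change 2: A[1] 34 -> 19, delta = -15, sum = 117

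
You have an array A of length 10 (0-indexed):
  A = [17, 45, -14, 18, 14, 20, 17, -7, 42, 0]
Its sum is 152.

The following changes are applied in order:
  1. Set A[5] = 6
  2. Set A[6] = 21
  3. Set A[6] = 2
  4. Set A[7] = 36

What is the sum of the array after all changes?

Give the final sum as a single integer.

Answer: 166

Derivation:
Initial sum: 152
Change 1: A[5] 20 -> 6, delta = -14, sum = 138
Change 2: A[6] 17 -> 21, delta = 4, sum = 142
Change 3: A[6] 21 -> 2, delta = -19, sum = 123
Change 4: A[7] -7 -> 36, delta = 43, sum = 166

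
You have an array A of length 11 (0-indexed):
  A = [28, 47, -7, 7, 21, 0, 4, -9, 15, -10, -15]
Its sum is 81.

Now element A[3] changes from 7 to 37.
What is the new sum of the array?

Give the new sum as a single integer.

Answer: 111

Derivation:
Old value at index 3: 7
New value at index 3: 37
Delta = 37 - 7 = 30
New sum = old_sum + delta = 81 + (30) = 111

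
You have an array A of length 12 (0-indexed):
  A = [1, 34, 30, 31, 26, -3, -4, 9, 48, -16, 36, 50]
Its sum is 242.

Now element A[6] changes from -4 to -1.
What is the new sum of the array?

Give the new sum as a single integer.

Old value at index 6: -4
New value at index 6: -1
Delta = -1 - -4 = 3
New sum = old_sum + delta = 242 + (3) = 245

Answer: 245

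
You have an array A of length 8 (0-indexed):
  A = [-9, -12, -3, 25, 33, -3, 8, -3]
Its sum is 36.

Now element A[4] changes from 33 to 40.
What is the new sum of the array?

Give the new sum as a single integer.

Answer: 43

Derivation:
Old value at index 4: 33
New value at index 4: 40
Delta = 40 - 33 = 7
New sum = old_sum + delta = 36 + (7) = 43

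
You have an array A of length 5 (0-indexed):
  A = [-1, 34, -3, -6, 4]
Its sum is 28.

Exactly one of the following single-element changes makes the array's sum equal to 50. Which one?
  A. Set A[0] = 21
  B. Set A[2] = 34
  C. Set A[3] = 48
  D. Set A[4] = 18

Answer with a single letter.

Answer: A

Derivation:
Option A: A[0] -1->21, delta=22, new_sum=28+(22)=50 <-- matches target
Option B: A[2] -3->34, delta=37, new_sum=28+(37)=65
Option C: A[3] -6->48, delta=54, new_sum=28+(54)=82
Option D: A[4] 4->18, delta=14, new_sum=28+(14)=42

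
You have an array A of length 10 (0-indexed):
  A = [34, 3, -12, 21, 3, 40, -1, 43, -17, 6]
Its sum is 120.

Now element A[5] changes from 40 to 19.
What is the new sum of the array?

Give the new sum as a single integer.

Answer: 99

Derivation:
Old value at index 5: 40
New value at index 5: 19
Delta = 19 - 40 = -21
New sum = old_sum + delta = 120 + (-21) = 99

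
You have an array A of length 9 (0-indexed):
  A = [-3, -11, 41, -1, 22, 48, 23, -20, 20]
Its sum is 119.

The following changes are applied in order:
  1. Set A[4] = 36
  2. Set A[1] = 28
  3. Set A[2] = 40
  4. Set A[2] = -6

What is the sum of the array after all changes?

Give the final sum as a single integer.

Answer: 125

Derivation:
Initial sum: 119
Change 1: A[4] 22 -> 36, delta = 14, sum = 133
Change 2: A[1] -11 -> 28, delta = 39, sum = 172
Change 3: A[2] 41 -> 40, delta = -1, sum = 171
Change 4: A[2] 40 -> -6, delta = -46, sum = 125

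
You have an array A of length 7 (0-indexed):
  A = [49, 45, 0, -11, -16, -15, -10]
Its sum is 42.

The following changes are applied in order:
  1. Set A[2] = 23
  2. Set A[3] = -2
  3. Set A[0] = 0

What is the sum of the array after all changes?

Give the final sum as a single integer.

Answer: 25

Derivation:
Initial sum: 42
Change 1: A[2] 0 -> 23, delta = 23, sum = 65
Change 2: A[3] -11 -> -2, delta = 9, sum = 74
Change 3: A[0] 49 -> 0, delta = -49, sum = 25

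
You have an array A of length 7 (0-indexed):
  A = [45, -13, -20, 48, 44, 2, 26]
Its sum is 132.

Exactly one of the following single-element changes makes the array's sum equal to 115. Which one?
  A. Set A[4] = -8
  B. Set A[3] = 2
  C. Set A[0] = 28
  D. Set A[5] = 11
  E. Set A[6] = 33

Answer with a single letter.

Answer: C

Derivation:
Option A: A[4] 44->-8, delta=-52, new_sum=132+(-52)=80
Option B: A[3] 48->2, delta=-46, new_sum=132+(-46)=86
Option C: A[0] 45->28, delta=-17, new_sum=132+(-17)=115 <-- matches target
Option D: A[5] 2->11, delta=9, new_sum=132+(9)=141
Option E: A[6] 26->33, delta=7, new_sum=132+(7)=139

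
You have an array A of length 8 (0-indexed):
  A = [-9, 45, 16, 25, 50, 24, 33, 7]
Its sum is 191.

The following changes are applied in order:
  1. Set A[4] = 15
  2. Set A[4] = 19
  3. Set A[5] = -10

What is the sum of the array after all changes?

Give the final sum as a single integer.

Answer: 126

Derivation:
Initial sum: 191
Change 1: A[4] 50 -> 15, delta = -35, sum = 156
Change 2: A[4] 15 -> 19, delta = 4, sum = 160
Change 3: A[5] 24 -> -10, delta = -34, sum = 126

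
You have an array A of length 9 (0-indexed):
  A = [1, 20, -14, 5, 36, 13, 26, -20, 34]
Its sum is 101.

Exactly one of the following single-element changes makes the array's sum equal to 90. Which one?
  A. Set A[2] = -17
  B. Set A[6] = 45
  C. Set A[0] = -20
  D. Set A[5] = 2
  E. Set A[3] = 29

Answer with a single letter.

Option A: A[2] -14->-17, delta=-3, new_sum=101+(-3)=98
Option B: A[6] 26->45, delta=19, new_sum=101+(19)=120
Option C: A[0] 1->-20, delta=-21, new_sum=101+(-21)=80
Option D: A[5] 13->2, delta=-11, new_sum=101+(-11)=90 <-- matches target
Option E: A[3] 5->29, delta=24, new_sum=101+(24)=125

Answer: D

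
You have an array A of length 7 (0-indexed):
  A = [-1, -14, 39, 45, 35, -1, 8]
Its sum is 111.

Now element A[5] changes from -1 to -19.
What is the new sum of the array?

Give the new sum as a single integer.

Old value at index 5: -1
New value at index 5: -19
Delta = -19 - -1 = -18
New sum = old_sum + delta = 111 + (-18) = 93

Answer: 93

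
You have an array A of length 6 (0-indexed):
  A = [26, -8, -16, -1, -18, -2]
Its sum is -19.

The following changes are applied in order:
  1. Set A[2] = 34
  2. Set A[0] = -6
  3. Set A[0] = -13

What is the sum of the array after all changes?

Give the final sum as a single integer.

Initial sum: -19
Change 1: A[2] -16 -> 34, delta = 50, sum = 31
Change 2: A[0] 26 -> -6, delta = -32, sum = -1
Change 3: A[0] -6 -> -13, delta = -7, sum = -8

Answer: -8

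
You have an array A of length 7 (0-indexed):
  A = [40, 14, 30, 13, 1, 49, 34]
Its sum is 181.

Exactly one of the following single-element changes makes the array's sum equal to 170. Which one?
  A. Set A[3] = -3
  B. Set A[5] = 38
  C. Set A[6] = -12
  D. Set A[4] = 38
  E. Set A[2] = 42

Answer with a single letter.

Option A: A[3] 13->-3, delta=-16, new_sum=181+(-16)=165
Option B: A[5] 49->38, delta=-11, new_sum=181+(-11)=170 <-- matches target
Option C: A[6] 34->-12, delta=-46, new_sum=181+(-46)=135
Option D: A[4] 1->38, delta=37, new_sum=181+(37)=218
Option E: A[2] 30->42, delta=12, new_sum=181+(12)=193

Answer: B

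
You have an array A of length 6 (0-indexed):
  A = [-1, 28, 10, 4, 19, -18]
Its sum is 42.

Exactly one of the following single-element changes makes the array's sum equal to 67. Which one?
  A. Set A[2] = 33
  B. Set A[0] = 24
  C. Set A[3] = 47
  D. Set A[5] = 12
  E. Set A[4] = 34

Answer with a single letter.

Option A: A[2] 10->33, delta=23, new_sum=42+(23)=65
Option B: A[0] -1->24, delta=25, new_sum=42+(25)=67 <-- matches target
Option C: A[3] 4->47, delta=43, new_sum=42+(43)=85
Option D: A[5] -18->12, delta=30, new_sum=42+(30)=72
Option E: A[4] 19->34, delta=15, new_sum=42+(15)=57

Answer: B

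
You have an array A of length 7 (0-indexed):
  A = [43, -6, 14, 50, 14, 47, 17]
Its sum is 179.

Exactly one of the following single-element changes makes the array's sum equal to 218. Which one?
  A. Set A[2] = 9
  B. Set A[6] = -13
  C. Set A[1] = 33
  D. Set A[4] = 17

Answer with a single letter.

Option A: A[2] 14->9, delta=-5, new_sum=179+(-5)=174
Option B: A[6] 17->-13, delta=-30, new_sum=179+(-30)=149
Option C: A[1] -6->33, delta=39, new_sum=179+(39)=218 <-- matches target
Option D: A[4] 14->17, delta=3, new_sum=179+(3)=182

Answer: C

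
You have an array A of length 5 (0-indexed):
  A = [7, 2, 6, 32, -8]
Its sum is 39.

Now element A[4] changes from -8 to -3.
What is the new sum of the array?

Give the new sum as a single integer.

Old value at index 4: -8
New value at index 4: -3
Delta = -3 - -8 = 5
New sum = old_sum + delta = 39 + (5) = 44

Answer: 44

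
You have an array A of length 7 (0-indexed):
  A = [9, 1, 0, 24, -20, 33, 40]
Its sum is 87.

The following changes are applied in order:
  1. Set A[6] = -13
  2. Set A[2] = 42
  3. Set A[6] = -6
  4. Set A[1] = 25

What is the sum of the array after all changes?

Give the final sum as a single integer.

Answer: 107

Derivation:
Initial sum: 87
Change 1: A[6] 40 -> -13, delta = -53, sum = 34
Change 2: A[2] 0 -> 42, delta = 42, sum = 76
Change 3: A[6] -13 -> -6, delta = 7, sum = 83
Change 4: A[1] 1 -> 25, delta = 24, sum = 107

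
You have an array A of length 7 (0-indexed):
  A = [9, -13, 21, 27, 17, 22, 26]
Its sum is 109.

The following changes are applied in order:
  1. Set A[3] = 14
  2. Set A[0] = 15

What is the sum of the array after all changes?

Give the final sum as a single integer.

Initial sum: 109
Change 1: A[3] 27 -> 14, delta = -13, sum = 96
Change 2: A[0] 9 -> 15, delta = 6, sum = 102

Answer: 102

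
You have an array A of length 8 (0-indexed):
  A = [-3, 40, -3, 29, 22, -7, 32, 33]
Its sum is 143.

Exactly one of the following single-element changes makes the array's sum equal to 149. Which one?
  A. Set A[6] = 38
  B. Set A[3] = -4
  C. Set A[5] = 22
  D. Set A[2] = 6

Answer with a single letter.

Option A: A[6] 32->38, delta=6, new_sum=143+(6)=149 <-- matches target
Option B: A[3] 29->-4, delta=-33, new_sum=143+(-33)=110
Option C: A[5] -7->22, delta=29, new_sum=143+(29)=172
Option D: A[2] -3->6, delta=9, new_sum=143+(9)=152

Answer: A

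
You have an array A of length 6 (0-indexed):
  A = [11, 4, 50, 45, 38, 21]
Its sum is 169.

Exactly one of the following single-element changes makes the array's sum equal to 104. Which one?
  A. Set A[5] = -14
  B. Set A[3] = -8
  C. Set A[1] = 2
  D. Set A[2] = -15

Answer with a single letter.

Option A: A[5] 21->-14, delta=-35, new_sum=169+(-35)=134
Option B: A[3] 45->-8, delta=-53, new_sum=169+(-53)=116
Option C: A[1] 4->2, delta=-2, new_sum=169+(-2)=167
Option D: A[2] 50->-15, delta=-65, new_sum=169+(-65)=104 <-- matches target

Answer: D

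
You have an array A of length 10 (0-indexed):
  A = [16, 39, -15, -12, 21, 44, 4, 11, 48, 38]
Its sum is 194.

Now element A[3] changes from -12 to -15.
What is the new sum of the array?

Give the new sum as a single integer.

Answer: 191

Derivation:
Old value at index 3: -12
New value at index 3: -15
Delta = -15 - -12 = -3
New sum = old_sum + delta = 194 + (-3) = 191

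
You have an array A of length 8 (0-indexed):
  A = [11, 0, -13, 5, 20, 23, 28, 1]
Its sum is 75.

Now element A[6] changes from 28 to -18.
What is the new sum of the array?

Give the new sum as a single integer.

Answer: 29

Derivation:
Old value at index 6: 28
New value at index 6: -18
Delta = -18 - 28 = -46
New sum = old_sum + delta = 75 + (-46) = 29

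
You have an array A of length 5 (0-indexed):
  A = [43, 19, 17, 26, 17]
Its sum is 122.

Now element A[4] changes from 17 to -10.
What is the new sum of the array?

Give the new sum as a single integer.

Old value at index 4: 17
New value at index 4: -10
Delta = -10 - 17 = -27
New sum = old_sum + delta = 122 + (-27) = 95

Answer: 95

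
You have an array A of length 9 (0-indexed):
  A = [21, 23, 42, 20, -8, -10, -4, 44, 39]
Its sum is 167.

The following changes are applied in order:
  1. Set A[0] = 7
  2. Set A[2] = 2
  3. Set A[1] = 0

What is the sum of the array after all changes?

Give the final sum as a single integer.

Initial sum: 167
Change 1: A[0] 21 -> 7, delta = -14, sum = 153
Change 2: A[2] 42 -> 2, delta = -40, sum = 113
Change 3: A[1] 23 -> 0, delta = -23, sum = 90

Answer: 90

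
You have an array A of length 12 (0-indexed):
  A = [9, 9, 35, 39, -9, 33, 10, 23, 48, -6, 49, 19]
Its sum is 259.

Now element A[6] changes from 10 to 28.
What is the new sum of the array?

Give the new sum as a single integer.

Answer: 277

Derivation:
Old value at index 6: 10
New value at index 6: 28
Delta = 28 - 10 = 18
New sum = old_sum + delta = 259 + (18) = 277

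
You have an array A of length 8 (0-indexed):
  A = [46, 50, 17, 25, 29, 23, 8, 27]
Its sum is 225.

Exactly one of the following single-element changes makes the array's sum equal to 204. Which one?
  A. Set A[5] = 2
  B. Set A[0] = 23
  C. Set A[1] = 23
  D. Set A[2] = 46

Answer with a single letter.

Answer: A

Derivation:
Option A: A[5] 23->2, delta=-21, new_sum=225+(-21)=204 <-- matches target
Option B: A[0] 46->23, delta=-23, new_sum=225+(-23)=202
Option C: A[1] 50->23, delta=-27, new_sum=225+(-27)=198
Option D: A[2] 17->46, delta=29, new_sum=225+(29)=254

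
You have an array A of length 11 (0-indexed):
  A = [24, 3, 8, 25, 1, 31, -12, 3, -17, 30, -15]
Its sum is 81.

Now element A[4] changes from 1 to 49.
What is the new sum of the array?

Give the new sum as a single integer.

Old value at index 4: 1
New value at index 4: 49
Delta = 49 - 1 = 48
New sum = old_sum + delta = 81 + (48) = 129

Answer: 129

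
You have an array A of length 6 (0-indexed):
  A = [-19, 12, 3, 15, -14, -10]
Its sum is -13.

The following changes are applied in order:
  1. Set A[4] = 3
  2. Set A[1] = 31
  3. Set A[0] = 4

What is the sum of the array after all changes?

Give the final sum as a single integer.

Answer: 46

Derivation:
Initial sum: -13
Change 1: A[4] -14 -> 3, delta = 17, sum = 4
Change 2: A[1] 12 -> 31, delta = 19, sum = 23
Change 3: A[0] -19 -> 4, delta = 23, sum = 46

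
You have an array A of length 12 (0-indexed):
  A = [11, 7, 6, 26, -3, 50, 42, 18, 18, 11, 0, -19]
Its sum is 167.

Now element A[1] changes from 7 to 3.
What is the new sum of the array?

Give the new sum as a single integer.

Old value at index 1: 7
New value at index 1: 3
Delta = 3 - 7 = -4
New sum = old_sum + delta = 167 + (-4) = 163

Answer: 163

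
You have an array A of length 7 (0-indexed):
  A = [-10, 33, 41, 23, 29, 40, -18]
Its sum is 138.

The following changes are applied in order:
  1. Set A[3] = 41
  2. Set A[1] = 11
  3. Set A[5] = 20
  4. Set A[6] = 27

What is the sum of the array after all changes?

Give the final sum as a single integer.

Answer: 159

Derivation:
Initial sum: 138
Change 1: A[3] 23 -> 41, delta = 18, sum = 156
Change 2: A[1] 33 -> 11, delta = -22, sum = 134
Change 3: A[5] 40 -> 20, delta = -20, sum = 114
Change 4: A[6] -18 -> 27, delta = 45, sum = 159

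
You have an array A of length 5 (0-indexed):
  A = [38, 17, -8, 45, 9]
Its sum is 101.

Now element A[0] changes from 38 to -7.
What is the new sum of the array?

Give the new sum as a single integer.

Answer: 56

Derivation:
Old value at index 0: 38
New value at index 0: -7
Delta = -7 - 38 = -45
New sum = old_sum + delta = 101 + (-45) = 56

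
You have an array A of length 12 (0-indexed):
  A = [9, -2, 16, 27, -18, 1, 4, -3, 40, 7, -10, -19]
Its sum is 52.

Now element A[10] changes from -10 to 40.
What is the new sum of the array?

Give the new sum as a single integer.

Old value at index 10: -10
New value at index 10: 40
Delta = 40 - -10 = 50
New sum = old_sum + delta = 52 + (50) = 102

Answer: 102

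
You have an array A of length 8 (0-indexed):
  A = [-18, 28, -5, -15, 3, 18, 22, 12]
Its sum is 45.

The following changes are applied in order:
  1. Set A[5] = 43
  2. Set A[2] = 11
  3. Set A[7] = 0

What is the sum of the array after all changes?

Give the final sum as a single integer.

Answer: 74

Derivation:
Initial sum: 45
Change 1: A[5] 18 -> 43, delta = 25, sum = 70
Change 2: A[2] -5 -> 11, delta = 16, sum = 86
Change 3: A[7] 12 -> 0, delta = -12, sum = 74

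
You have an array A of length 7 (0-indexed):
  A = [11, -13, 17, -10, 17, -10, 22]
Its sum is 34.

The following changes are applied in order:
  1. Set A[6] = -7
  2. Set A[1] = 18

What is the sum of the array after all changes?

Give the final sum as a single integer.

Initial sum: 34
Change 1: A[6] 22 -> -7, delta = -29, sum = 5
Change 2: A[1] -13 -> 18, delta = 31, sum = 36

Answer: 36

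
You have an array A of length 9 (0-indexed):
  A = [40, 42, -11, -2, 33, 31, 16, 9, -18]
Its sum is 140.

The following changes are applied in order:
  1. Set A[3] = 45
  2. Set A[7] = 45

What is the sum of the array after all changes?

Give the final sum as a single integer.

Answer: 223

Derivation:
Initial sum: 140
Change 1: A[3] -2 -> 45, delta = 47, sum = 187
Change 2: A[7] 9 -> 45, delta = 36, sum = 223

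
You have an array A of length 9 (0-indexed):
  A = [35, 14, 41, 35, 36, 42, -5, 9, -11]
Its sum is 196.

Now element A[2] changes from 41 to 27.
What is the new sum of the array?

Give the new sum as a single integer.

Answer: 182

Derivation:
Old value at index 2: 41
New value at index 2: 27
Delta = 27 - 41 = -14
New sum = old_sum + delta = 196 + (-14) = 182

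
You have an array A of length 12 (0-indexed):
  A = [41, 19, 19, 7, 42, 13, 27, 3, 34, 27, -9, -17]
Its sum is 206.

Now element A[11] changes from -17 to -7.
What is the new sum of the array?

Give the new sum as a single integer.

Old value at index 11: -17
New value at index 11: -7
Delta = -7 - -17 = 10
New sum = old_sum + delta = 206 + (10) = 216

Answer: 216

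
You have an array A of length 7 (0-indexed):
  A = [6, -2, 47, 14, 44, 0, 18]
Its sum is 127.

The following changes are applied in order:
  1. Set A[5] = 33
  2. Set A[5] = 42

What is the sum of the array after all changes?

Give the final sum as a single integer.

Initial sum: 127
Change 1: A[5] 0 -> 33, delta = 33, sum = 160
Change 2: A[5] 33 -> 42, delta = 9, sum = 169

Answer: 169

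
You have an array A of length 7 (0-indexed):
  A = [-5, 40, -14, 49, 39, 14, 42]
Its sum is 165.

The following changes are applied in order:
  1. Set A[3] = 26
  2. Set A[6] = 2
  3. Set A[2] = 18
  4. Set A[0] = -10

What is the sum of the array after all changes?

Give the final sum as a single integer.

Answer: 129

Derivation:
Initial sum: 165
Change 1: A[3] 49 -> 26, delta = -23, sum = 142
Change 2: A[6] 42 -> 2, delta = -40, sum = 102
Change 3: A[2] -14 -> 18, delta = 32, sum = 134
Change 4: A[0] -5 -> -10, delta = -5, sum = 129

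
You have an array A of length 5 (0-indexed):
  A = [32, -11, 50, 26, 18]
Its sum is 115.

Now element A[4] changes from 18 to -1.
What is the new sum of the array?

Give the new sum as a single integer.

Answer: 96

Derivation:
Old value at index 4: 18
New value at index 4: -1
Delta = -1 - 18 = -19
New sum = old_sum + delta = 115 + (-19) = 96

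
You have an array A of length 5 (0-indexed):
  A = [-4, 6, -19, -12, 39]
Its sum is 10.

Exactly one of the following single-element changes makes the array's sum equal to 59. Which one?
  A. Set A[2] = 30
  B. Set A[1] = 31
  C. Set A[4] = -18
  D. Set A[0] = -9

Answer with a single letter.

Answer: A

Derivation:
Option A: A[2] -19->30, delta=49, new_sum=10+(49)=59 <-- matches target
Option B: A[1] 6->31, delta=25, new_sum=10+(25)=35
Option C: A[4] 39->-18, delta=-57, new_sum=10+(-57)=-47
Option D: A[0] -4->-9, delta=-5, new_sum=10+(-5)=5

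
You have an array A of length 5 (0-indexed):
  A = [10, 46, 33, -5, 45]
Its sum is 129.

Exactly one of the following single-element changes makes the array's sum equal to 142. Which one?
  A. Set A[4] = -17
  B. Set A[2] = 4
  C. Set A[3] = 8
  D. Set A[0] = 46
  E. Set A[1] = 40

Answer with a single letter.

Option A: A[4] 45->-17, delta=-62, new_sum=129+(-62)=67
Option B: A[2] 33->4, delta=-29, new_sum=129+(-29)=100
Option C: A[3] -5->8, delta=13, new_sum=129+(13)=142 <-- matches target
Option D: A[0] 10->46, delta=36, new_sum=129+(36)=165
Option E: A[1] 46->40, delta=-6, new_sum=129+(-6)=123

Answer: C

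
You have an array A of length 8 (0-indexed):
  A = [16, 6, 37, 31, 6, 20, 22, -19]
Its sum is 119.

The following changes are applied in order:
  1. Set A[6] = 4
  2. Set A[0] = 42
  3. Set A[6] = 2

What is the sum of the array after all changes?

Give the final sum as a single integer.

Answer: 125

Derivation:
Initial sum: 119
Change 1: A[6] 22 -> 4, delta = -18, sum = 101
Change 2: A[0] 16 -> 42, delta = 26, sum = 127
Change 3: A[6] 4 -> 2, delta = -2, sum = 125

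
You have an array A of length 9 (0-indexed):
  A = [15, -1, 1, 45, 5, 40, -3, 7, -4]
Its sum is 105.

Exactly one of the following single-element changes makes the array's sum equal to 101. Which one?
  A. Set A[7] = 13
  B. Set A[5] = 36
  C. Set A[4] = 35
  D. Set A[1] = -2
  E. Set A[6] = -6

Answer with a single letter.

Option A: A[7] 7->13, delta=6, new_sum=105+(6)=111
Option B: A[5] 40->36, delta=-4, new_sum=105+(-4)=101 <-- matches target
Option C: A[4] 5->35, delta=30, new_sum=105+(30)=135
Option D: A[1] -1->-2, delta=-1, new_sum=105+(-1)=104
Option E: A[6] -3->-6, delta=-3, new_sum=105+(-3)=102

Answer: B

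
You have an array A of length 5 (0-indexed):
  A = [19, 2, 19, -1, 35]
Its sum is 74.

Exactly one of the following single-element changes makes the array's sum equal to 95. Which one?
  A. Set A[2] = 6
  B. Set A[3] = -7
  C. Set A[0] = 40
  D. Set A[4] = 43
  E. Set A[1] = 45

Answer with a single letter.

Answer: C

Derivation:
Option A: A[2] 19->6, delta=-13, new_sum=74+(-13)=61
Option B: A[3] -1->-7, delta=-6, new_sum=74+(-6)=68
Option C: A[0] 19->40, delta=21, new_sum=74+(21)=95 <-- matches target
Option D: A[4] 35->43, delta=8, new_sum=74+(8)=82
Option E: A[1] 2->45, delta=43, new_sum=74+(43)=117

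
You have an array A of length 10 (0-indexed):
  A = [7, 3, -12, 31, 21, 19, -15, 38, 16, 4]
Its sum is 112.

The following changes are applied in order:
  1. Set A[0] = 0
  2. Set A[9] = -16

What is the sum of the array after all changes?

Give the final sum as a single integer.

Answer: 85

Derivation:
Initial sum: 112
Change 1: A[0] 7 -> 0, delta = -7, sum = 105
Change 2: A[9] 4 -> -16, delta = -20, sum = 85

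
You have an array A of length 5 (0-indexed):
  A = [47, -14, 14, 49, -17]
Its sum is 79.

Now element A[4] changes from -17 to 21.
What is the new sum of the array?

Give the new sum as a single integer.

Old value at index 4: -17
New value at index 4: 21
Delta = 21 - -17 = 38
New sum = old_sum + delta = 79 + (38) = 117

Answer: 117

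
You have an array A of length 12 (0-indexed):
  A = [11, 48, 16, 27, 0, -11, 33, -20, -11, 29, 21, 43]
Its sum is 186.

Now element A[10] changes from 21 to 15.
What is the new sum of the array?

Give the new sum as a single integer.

Old value at index 10: 21
New value at index 10: 15
Delta = 15 - 21 = -6
New sum = old_sum + delta = 186 + (-6) = 180

Answer: 180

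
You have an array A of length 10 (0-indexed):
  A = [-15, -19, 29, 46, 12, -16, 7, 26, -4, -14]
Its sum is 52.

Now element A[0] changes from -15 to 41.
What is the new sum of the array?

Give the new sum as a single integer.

Answer: 108

Derivation:
Old value at index 0: -15
New value at index 0: 41
Delta = 41 - -15 = 56
New sum = old_sum + delta = 52 + (56) = 108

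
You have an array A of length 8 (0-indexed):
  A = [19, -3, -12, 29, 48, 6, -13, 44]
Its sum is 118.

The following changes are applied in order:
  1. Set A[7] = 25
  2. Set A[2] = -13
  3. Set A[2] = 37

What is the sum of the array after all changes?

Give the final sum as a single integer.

Answer: 148

Derivation:
Initial sum: 118
Change 1: A[7] 44 -> 25, delta = -19, sum = 99
Change 2: A[2] -12 -> -13, delta = -1, sum = 98
Change 3: A[2] -13 -> 37, delta = 50, sum = 148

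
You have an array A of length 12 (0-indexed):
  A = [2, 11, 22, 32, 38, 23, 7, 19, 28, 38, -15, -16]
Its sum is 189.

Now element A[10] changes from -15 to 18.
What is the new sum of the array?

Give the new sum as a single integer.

Old value at index 10: -15
New value at index 10: 18
Delta = 18 - -15 = 33
New sum = old_sum + delta = 189 + (33) = 222

Answer: 222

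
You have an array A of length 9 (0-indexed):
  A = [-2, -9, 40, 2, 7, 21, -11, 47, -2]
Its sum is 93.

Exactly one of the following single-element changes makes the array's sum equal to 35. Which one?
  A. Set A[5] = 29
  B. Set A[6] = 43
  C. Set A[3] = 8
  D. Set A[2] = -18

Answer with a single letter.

Option A: A[5] 21->29, delta=8, new_sum=93+(8)=101
Option B: A[6] -11->43, delta=54, new_sum=93+(54)=147
Option C: A[3] 2->8, delta=6, new_sum=93+(6)=99
Option D: A[2] 40->-18, delta=-58, new_sum=93+(-58)=35 <-- matches target

Answer: D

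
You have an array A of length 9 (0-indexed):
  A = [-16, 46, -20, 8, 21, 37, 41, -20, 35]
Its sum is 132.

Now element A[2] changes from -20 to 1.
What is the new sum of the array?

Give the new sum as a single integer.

Answer: 153

Derivation:
Old value at index 2: -20
New value at index 2: 1
Delta = 1 - -20 = 21
New sum = old_sum + delta = 132 + (21) = 153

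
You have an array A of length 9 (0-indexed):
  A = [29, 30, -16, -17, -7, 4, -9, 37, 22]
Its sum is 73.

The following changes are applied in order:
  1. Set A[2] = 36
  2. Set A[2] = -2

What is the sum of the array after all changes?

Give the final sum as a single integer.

Answer: 87

Derivation:
Initial sum: 73
Change 1: A[2] -16 -> 36, delta = 52, sum = 125
Change 2: A[2] 36 -> -2, delta = -38, sum = 87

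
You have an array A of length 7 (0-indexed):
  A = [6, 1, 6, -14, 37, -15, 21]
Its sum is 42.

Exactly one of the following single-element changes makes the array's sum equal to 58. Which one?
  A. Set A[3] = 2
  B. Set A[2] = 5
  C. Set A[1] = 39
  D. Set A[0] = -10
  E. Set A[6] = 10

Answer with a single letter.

Answer: A

Derivation:
Option A: A[3] -14->2, delta=16, new_sum=42+(16)=58 <-- matches target
Option B: A[2] 6->5, delta=-1, new_sum=42+(-1)=41
Option C: A[1] 1->39, delta=38, new_sum=42+(38)=80
Option D: A[0] 6->-10, delta=-16, new_sum=42+(-16)=26
Option E: A[6] 21->10, delta=-11, new_sum=42+(-11)=31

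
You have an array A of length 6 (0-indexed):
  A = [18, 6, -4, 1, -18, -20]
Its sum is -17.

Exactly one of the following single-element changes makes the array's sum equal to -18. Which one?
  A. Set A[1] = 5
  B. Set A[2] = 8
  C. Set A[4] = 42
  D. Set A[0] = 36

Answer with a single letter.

Answer: A

Derivation:
Option A: A[1] 6->5, delta=-1, new_sum=-17+(-1)=-18 <-- matches target
Option B: A[2] -4->8, delta=12, new_sum=-17+(12)=-5
Option C: A[4] -18->42, delta=60, new_sum=-17+(60)=43
Option D: A[0] 18->36, delta=18, new_sum=-17+(18)=1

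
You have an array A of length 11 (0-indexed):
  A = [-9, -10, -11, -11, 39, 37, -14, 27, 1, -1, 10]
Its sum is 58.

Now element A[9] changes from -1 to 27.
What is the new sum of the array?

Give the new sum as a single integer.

Old value at index 9: -1
New value at index 9: 27
Delta = 27 - -1 = 28
New sum = old_sum + delta = 58 + (28) = 86

Answer: 86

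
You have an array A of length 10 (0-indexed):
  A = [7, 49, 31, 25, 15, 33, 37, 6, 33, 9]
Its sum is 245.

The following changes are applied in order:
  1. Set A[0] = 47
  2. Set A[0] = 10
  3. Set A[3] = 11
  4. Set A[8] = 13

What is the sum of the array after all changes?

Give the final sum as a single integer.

Answer: 214

Derivation:
Initial sum: 245
Change 1: A[0] 7 -> 47, delta = 40, sum = 285
Change 2: A[0] 47 -> 10, delta = -37, sum = 248
Change 3: A[3] 25 -> 11, delta = -14, sum = 234
Change 4: A[8] 33 -> 13, delta = -20, sum = 214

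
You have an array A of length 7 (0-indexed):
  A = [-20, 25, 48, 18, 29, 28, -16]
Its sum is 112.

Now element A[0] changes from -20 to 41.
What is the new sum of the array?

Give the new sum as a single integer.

Old value at index 0: -20
New value at index 0: 41
Delta = 41 - -20 = 61
New sum = old_sum + delta = 112 + (61) = 173

Answer: 173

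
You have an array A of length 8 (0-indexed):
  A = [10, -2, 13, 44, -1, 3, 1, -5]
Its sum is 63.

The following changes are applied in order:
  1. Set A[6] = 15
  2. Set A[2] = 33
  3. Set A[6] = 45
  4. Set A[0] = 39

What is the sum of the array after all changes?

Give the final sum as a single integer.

Answer: 156

Derivation:
Initial sum: 63
Change 1: A[6] 1 -> 15, delta = 14, sum = 77
Change 2: A[2] 13 -> 33, delta = 20, sum = 97
Change 3: A[6] 15 -> 45, delta = 30, sum = 127
Change 4: A[0] 10 -> 39, delta = 29, sum = 156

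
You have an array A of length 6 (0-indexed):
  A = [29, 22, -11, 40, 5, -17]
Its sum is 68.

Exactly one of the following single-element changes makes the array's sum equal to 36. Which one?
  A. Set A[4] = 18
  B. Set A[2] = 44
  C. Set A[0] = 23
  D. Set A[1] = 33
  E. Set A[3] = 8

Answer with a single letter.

Option A: A[4] 5->18, delta=13, new_sum=68+(13)=81
Option B: A[2] -11->44, delta=55, new_sum=68+(55)=123
Option C: A[0] 29->23, delta=-6, new_sum=68+(-6)=62
Option D: A[1] 22->33, delta=11, new_sum=68+(11)=79
Option E: A[3] 40->8, delta=-32, new_sum=68+(-32)=36 <-- matches target

Answer: E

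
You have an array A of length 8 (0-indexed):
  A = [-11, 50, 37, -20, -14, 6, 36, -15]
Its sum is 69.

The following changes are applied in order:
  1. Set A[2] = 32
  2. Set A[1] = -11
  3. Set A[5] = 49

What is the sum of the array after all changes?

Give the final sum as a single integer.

Initial sum: 69
Change 1: A[2] 37 -> 32, delta = -5, sum = 64
Change 2: A[1] 50 -> -11, delta = -61, sum = 3
Change 3: A[5] 6 -> 49, delta = 43, sum = 46

Answer: 46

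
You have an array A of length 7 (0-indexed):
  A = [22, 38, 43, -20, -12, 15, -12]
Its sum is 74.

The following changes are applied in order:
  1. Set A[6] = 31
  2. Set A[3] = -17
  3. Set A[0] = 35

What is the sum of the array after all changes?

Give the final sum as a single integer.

Answer: 133

Derivation:
Initial sum: 74
Change 1: A[6] -12 -> 31, delta = 43, sum = 117
Change 2: A[3] -20 -> -17, delta = 3, sum = 120
Change 3: A[0] 22 -> 35, delta = 13, sum = 133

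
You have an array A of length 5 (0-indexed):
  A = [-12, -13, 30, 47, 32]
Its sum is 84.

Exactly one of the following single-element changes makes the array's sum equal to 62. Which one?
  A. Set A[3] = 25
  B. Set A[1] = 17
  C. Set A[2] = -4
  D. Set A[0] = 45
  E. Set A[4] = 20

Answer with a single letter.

Answer: A

Derivation:
Option A: A[3] 47->25, delta=-22, new_sum=84+(-22)=62 <-- matches target
Option B: A[1] -13->17, delta=30, new_sum=84+(30)=114
Option C: A[2] 30->-4, delta=-34, new_sum=84+(-34)=50
Option D: A[0] -12->45, delta=57, new_sum=84+(57)=141
Option E: A[4] 32->20, delta=-12, new_sum=84+(-12)=72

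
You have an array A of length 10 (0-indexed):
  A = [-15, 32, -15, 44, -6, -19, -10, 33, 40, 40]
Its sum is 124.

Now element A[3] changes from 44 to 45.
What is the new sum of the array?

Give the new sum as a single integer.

Old value at index 3: 44
New value at index 3: 45
Delta = 45 - 44 = 1
New sum = old_sum + delta = 124 + (1) = 125

Answer: 125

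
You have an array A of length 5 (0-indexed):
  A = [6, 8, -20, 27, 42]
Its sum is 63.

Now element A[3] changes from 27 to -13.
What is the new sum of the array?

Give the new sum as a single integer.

Old value at index 3: 27
New value at index 3: -13
Delta = -13 - 27 = -40
New sum = old_sum + delta = 63 + (-40) = 23

Answer: 23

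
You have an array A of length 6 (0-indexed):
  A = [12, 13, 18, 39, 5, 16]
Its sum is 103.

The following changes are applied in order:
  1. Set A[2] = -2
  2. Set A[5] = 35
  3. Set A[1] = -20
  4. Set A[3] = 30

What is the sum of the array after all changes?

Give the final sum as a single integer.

Answer: 60

Derivation:
Initial sum: 103
Change 1: A[2] 18 -> -2, delta = -20, sum = 83
Change 2: A[5] 16 -> 35, delta = 19, sum = 102
Change 3: A[1] 13 -> -20, delta = -33, sum = 69
Change 4: A[3] 39 -> 30, delta = -9, sum = 60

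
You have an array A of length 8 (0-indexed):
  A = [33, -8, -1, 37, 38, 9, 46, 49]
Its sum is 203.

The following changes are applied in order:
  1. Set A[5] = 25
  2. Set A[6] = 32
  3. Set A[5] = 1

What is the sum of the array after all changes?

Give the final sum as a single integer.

Initial sum: 203
Change 1: A[5] 9 -> 25, delta = 16, sum = 219
Change 2: A[6] 46 -> 32, delta = -14, sum = 205
Change 3: A[5] 25 -> 1, delta = -24, sum = 181

Answer: 181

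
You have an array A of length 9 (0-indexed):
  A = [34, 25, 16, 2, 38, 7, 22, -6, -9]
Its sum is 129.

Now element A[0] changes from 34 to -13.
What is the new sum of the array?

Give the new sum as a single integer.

Answer: 82

Derivation:
Old value at index 0: 34
New value at index 0: -13
Delta = -13 - 34 = -47
New sum = old_sum + delta = 129 + (-47) = 82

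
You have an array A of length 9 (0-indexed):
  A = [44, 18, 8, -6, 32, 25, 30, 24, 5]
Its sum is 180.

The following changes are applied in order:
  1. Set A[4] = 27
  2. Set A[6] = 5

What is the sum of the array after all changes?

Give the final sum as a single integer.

Initial sum: 180
Change 1: A[4] 32 -> 27, delta = -5, sum = 175
Change 2: A[6] 30 -> 5, delta = -25, sum = 150

Answer: 150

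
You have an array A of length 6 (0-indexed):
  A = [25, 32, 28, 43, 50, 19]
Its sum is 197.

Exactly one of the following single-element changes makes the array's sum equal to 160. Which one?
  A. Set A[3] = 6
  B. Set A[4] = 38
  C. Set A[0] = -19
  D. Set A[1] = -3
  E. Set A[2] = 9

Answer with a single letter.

Answer: A

Derivation:
Option A: A[3] 43->6, delta=-37, new_sum=197+(-37)=160 <-- matches target
Option B: A[4] 50->38, delta=-12, new_sum=197+(-12)=185
Option C: A[0] 25->-19, delta=-44, new_sum=197+(-44)=153
Option D: A[1] 32->-3, delta=-35, new_sum=197+(-35)=162
Option E: A[2] 28->9, delta=-19, new_sum=197+(-19)=178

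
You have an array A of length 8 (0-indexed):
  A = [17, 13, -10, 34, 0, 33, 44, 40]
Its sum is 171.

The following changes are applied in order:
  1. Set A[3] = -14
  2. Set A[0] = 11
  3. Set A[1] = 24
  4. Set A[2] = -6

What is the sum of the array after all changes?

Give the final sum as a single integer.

Initial sum: 171
Change 1: A[3] 34 -> -14, delta = -48, sum = 123
Change 2: A[0] 17 -> 11, delta = -6, sum = 117
Change 3: A[1] 13 -> 24, delta = 11, sum = 128
Change 4: A[2] -10 -> -6, delta = 4, sum = 132

Answer: 132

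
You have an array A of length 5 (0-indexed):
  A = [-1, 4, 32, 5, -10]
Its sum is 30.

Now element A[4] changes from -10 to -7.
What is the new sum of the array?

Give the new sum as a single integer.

Old value at index 4: -10
New value at index 4: -7
Delta = -7 - -10 = 3
New sum = old_sum + delta = 30 + (3) = 33

Answer: 33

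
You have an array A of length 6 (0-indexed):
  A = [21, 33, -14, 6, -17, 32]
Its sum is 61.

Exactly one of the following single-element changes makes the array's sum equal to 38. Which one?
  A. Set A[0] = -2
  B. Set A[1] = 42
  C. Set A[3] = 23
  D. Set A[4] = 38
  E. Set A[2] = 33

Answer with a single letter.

Option A: A[0] 21->-2, delta=-23, new_sum=61+(-23)=38 <-- matches target
Option B: A[1] 33->42, delta=9, new_sum=61+(9)=70
Option C: A[3] 6->23, delta=17, new_sum=61+(17)=78
Option D: A[4] -17->38, delta=55, new_sum=61+(55)=116
Option E: A[2] -14->33, delta=47, new_sum=61+(47)=108

Answer: A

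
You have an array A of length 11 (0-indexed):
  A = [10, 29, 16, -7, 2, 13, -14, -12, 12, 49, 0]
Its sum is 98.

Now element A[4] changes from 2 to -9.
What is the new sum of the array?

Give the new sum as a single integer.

Old value at index 4: 2
New value at index 4: -9
Delta = -9 - 2 = -11
New sum = old_sum + delta = 98 + (-11) = 87

Answer: 87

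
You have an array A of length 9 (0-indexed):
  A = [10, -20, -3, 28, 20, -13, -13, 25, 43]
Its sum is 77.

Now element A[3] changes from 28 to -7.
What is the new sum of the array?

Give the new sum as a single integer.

Answer: 42

Derivation:
Old value at index 3: 28
New value at index 3: -7
Delta = -7 - 28 = -35
New sum = old_sum + delta = 77 + (-35) = 42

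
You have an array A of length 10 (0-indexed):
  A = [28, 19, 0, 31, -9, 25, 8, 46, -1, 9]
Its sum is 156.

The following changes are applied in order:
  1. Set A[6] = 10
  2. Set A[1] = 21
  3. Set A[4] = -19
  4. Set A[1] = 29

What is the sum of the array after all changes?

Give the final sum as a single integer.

Initial sum: 156
Change 1: A[6] 8 -> 10, delta = 2, sum = 158
Change 2: A[1] 19 -> 21, delta = 2, sum = 160
Change 3: A[4] -9 -> -19, delta = -10, sum = 150
Change 4: A[1] 21 -> 29, delta = 8, sum = 158

Answer: 158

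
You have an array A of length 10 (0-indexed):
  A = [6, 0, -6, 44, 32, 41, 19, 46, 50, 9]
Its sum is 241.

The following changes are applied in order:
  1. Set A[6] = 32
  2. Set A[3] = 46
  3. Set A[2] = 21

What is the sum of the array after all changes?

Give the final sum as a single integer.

Answer: 283

Derivation:
Initial sum: 241
Change 1: A[6] 19 -> 32, delta = 13, sum = 254
Change 2: A[3] 44 -> 46, delta = 2, sum = 256
Change 3: A[2] -6 -> 21, delta = 27, sum = 283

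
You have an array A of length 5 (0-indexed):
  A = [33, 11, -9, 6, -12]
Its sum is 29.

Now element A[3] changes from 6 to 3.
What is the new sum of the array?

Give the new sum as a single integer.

Answer: 26

Derivation:
Old value at index 3: 6
New value at index 3: 3
Delta = 3 - 6 = -3
New sum = old_sum + delta = 29 + (-3) = 26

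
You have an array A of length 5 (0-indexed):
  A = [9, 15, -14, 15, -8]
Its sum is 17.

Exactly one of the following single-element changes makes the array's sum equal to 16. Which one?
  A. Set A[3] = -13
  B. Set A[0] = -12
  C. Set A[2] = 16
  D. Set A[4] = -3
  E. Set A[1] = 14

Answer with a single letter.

Answer: E

Derivation:
Option A: A[3] 15->-13, delta=-28, new_sum=17+(-28)=-11
Option B: A[0] 9->-12, delta=-21, new_sum=17+(-21)=-4
Option C: A[2] -14->16, delta=30, new_sum=17+(30)=47
Option D: A[4] -8->-3, delta=5, new_sum=17+(5)=22
Option E: A[1] 15->14, delta=-1, new_sum=17+(-1)=16 <-- matches target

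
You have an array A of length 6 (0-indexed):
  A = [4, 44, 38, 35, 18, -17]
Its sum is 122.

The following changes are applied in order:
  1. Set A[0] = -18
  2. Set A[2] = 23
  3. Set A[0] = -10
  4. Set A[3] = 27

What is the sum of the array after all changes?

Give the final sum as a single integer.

Initial sum: 122
Change 1: A[0] 4 -> -18, delta = -22, sum = 100
Change 2: A[2] 38 -> 23, delta = -15, sum = 85
Change 3: A[0] -18 -> -10, delta = 8, sum = 93
Change 4: A[3] 35 -> 27, delta = -8, sum = 85

Answer: 85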